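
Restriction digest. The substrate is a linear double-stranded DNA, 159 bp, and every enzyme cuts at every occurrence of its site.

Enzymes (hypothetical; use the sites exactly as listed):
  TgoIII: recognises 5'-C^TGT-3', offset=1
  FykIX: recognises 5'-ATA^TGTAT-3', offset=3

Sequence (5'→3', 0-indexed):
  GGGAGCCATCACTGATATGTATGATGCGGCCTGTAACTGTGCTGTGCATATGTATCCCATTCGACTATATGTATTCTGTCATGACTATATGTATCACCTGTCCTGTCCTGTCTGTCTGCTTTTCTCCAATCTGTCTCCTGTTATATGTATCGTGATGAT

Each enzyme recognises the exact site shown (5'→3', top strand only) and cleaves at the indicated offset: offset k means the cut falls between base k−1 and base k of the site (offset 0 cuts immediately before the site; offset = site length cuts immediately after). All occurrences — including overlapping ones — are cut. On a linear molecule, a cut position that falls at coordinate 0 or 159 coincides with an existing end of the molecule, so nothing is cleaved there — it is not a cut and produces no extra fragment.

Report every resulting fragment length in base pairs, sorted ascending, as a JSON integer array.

Scan for sites:
  TgoIII (CTGT, off=1): starts [30, 36, 41, 75, 97, 102, 107, 111, 130, 137] → cuts [31, 37, 42, 76, 98, 103, 108, 112, 131, 138]
  FykIX (ATATGTAT, off=3): starts [14, 47, 66, 86, 142] → cuts [17, 50, 69, 89, 145]

Pooled cuts: [17, 31, 37, 42, 50, 69, 76, 89, 98, 103, 108, 112, 131, 138, 145]

Fragments:
  [0,17): 17 bp
  [17,31): 14 bp
  [31,37): 6 bp
  [37,42): 5 bp
  [42,50): 8 bp
  [50,69): 19 bp
  [69,76): 7 bp
  [76,89): 13 bp
  [89,98): 9 bp
  [98,103): 5 bp
  [103,108): 5 bp
  [108,112): 4 bp
  [112,131): 19 bp
  [131,138): 7 bp
  [138,145): 7 bp
  [145,159): 14 bp

[4,5,5,5,6,7,7,7,8,9,13,14,14,17,19,19]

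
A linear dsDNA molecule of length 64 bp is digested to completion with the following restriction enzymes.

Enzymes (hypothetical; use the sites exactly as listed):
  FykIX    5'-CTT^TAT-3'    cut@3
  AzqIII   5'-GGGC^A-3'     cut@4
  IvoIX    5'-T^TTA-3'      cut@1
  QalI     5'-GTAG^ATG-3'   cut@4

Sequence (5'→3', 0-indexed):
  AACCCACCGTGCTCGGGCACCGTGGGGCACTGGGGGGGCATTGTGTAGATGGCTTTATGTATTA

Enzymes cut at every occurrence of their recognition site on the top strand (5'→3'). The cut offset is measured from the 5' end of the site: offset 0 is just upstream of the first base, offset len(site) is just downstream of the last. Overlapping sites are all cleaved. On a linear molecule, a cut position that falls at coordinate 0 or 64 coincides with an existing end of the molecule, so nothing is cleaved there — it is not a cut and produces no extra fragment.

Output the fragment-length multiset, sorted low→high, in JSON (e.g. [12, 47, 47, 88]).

Per-enzyme occurrences:
  FykIX (CTTTAT, off=3): starts [52] → cuts [55]
  AzqIII (GGGCA, off=4): starts [14, 24, 35] → cuts [18, 28, 39]
  IvoIX (TTTA, off=1): starts [53] → cuts [54]
  QalI (GTAGATG, off=4): starts [44] → cuts [48]

All cut coordinates (distinct, sorted): [18, 28, 39, 48, 54, 55]

Fragment lengths:
  [0,18): 18 bp
  [18,28): 10 bp
  [28,39): 11 bp
  [39,48): 9 bp
  [48,54): 6 bp
  [54,55): 1 bp
  [55,64): 9 bp

[1,6,9,9,10,11,18]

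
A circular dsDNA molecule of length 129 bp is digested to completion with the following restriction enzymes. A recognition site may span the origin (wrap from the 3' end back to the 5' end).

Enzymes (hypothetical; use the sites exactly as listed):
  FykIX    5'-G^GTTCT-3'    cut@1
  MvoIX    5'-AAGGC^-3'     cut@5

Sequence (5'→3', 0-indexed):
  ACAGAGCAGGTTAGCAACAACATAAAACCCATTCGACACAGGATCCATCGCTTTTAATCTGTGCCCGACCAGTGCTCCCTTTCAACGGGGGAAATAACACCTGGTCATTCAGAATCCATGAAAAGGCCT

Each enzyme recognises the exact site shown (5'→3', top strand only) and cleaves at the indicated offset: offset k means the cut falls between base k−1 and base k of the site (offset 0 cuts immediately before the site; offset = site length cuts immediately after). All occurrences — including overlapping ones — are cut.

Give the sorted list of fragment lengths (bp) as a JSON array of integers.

[129]

Site scan:
  FykIX (GGTTCT, off=1): no sites
  MvoIX AAGGC/5: at [122] ⇒ [127]

All cut coordinates (distinct, sorted): [127]

Fragments:
  127→127 (wrap): 129-127+127 = 129 bp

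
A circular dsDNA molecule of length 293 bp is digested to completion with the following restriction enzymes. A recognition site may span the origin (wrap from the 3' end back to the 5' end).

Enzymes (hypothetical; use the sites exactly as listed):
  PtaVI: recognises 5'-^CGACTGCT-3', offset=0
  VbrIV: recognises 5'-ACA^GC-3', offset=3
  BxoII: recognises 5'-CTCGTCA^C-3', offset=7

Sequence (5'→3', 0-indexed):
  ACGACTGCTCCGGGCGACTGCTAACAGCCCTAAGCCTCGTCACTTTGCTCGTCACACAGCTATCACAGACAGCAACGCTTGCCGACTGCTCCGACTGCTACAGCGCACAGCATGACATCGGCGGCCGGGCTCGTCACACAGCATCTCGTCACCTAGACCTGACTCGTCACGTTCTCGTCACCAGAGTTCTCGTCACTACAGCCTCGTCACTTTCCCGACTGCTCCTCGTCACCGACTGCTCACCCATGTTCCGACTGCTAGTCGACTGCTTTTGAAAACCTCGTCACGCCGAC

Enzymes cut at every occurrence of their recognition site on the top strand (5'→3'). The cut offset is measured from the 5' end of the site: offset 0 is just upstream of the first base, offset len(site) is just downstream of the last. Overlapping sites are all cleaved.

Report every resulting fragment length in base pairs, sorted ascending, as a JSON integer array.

Scan for sites:
  PtaVI CGACTGCT/0: at [1, 14, 82, 91, 215, 232, 251, 262] ⇒ [1, 14, 82, 91, 215, 232, 251, 262]
  VbrIV ACAGC/3: at [23, 55, 68, 99, 106, 137, 197] ⇒ [26, 58, 71, 102, 109, 140, 200]
  BxoII CTCGTCAC/7: at [35, 47, 129, 144, 162, 173, 188, 202, 224, 279] ⇒ [42, 54, 136, 151, 169, 180, 195, 209, 231, 286]

Pooled cuts: [1, 14, 26, 42, 54, 58, 71, 82, 91, 102, 109, 136, 140, 151, 169, 180, 195, 200, 209, 215, 231, 232, 251, 262, 286]

Fragments:
  1→14: 13 bp
  14→26: 12 bp
  26→42: 16 bp
  42→54: 12 bp
  54→58: 4 bp
  58→71: 13 bp
  71→82: 11 bp
  82→91: 9 bp
  91→102: 11 bp
  102→109: 7 bp
  109→136: 27 bp
  136→140: 4 bp
  140→151: 11 bp
  151→169: 18 bp
  169→180: 11 bp
  180→195: 15 bp
  195→200: 5 bp
  200→209: 9 bp
  209→215: 6 bp
  215→231: 16 bp
  231→232: 1 bp
  232→251: 19 bp
  251→262: 11 bp
  262→286: 24 bp
  286→1 (wrap): 293-286+1 = 8 bp

[1,4,4,5,6,7,8,9,9,11,11,11,11,11,12,12,13,13,15,16,16,18,19,24,27]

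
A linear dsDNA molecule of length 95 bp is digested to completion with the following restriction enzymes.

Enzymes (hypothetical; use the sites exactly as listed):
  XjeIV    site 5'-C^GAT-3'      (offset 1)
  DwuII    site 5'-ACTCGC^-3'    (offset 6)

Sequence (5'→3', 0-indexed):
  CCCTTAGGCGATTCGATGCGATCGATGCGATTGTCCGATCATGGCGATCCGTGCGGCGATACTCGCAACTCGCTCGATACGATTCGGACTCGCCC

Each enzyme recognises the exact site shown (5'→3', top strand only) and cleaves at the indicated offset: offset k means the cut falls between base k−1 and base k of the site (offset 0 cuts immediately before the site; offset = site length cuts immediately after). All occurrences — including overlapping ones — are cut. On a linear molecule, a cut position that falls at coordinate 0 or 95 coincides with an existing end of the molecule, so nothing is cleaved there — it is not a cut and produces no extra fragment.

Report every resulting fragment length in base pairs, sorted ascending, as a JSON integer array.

[2,2,4,5,5,5,5,7,8,9,9,9,12,13]

Site scan:
  XjeIV CGAT/1: at [8, 13, 18, 22, 27, 35, 44, 56, 74, 79] ⇒ [9, 14, 19, 23, 28, 36, 45, 57, 75, 80]
  DwuII ACTCGC/6: at [60, 67, 87] ⇒ [66, 73, 93]

All cut coordinates (distinct, sorted): [9, 14, 19, 23, 28, 36, 45, 57, 66, 73, 75, 80, 93]

Fragments:
  [0,9): 9 bp
  [9,14): 5 bp
  [14,19): 5 bp
  [19,23): 4 bp
  [23,28): 5 bp
  [28,36): 8 bp
  [36,45): 9 bp
  [45,57): 12 bp
  [57,66): 9 bp
  [66,73): 7 bp
  [73,75): 2 bp
  [75,80): 5 bp
  [80,93): 13 bp
  [93,95): 2 bp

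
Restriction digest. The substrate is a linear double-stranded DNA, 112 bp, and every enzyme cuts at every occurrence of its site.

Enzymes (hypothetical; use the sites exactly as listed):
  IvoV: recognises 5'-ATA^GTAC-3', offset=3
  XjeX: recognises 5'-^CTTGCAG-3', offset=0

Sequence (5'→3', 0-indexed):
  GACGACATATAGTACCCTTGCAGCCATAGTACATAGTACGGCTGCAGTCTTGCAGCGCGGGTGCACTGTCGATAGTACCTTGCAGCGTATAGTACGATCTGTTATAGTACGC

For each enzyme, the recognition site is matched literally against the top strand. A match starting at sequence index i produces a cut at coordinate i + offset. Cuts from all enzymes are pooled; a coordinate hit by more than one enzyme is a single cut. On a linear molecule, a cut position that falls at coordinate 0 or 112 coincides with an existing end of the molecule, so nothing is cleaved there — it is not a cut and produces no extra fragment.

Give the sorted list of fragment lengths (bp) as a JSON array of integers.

Scan for sites:
  IvoV (ATAGTAC, off=3): starts [8, 25, 32, 71, 88, 103] → cuts [11, 28, 35, 74, 91, 106]
  XjeX (CTTGCAG, off=0): starts [16, 48, 78] → cuts [16, 48, 78]

Pooled cuts: [11, 16, 28, 35, 48, 74, 78, 91, 106]

Fragments:
  [0,11): 11 bp
  [11,16): 5 bp
  [16,28): 12 bp
  [28,35): 7 bp
  [35,48): 13 bp
  [48,74): 26 bp
  [74,78): 4 bp
  [78,91): 13 bp
  [91,106): 15 bp
  [106,112): 6 bp

[4,5,6,7,11,12,13,13,15,26]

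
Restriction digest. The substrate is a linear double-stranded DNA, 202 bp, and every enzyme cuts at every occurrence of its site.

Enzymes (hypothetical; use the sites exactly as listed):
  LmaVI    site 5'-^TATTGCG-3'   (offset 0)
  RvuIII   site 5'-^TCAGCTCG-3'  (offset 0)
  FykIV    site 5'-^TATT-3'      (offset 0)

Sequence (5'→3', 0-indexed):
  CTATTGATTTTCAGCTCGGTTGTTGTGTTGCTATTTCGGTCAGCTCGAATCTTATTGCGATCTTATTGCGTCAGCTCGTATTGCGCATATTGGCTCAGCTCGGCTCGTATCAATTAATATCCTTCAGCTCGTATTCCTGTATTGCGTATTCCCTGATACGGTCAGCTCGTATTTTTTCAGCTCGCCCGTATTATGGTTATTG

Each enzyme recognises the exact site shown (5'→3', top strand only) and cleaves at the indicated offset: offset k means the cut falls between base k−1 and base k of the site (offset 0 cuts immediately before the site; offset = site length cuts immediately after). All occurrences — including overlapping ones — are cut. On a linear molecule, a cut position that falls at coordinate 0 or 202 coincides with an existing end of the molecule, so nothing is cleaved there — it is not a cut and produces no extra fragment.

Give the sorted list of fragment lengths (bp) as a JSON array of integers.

[1,5,7,7,7,7,8,8,8,8,8,9,9,9,11,12,13,15,21,29]

Per-enzyme occurrences:
  LmaVI TATTGCG/0: at [52, 63, 78, 139] ⇒ [52, 63, 78, 139]
  RvuIII TCAGCTCG/0: at [10, 39, 70, 94, 123, 161, 176] ⇒ [10, 39, 70, 94, 123, 161, 176]
  FykIV TATT/0: at [1, 31, 52, 63, 78, 87, 131, 139, 146, 169, 188, 197] ⇒ [1, 31, 52, 63, 78, 87, 131, 139, 146, 169, 188, 197]

All cut coordinates (distinct, sorted): [1, 10, 31, 39, 52, 63, 70, 78, 87, 94, 123, 131, 139, 146, 161, 169, 176, 188, 197]

Fragments:
  [0,1): 1 bp
  [1,10): 9 bp
  [10,31): 21 bp
  [31,39): 8 bp
  [39,52): 13 bp
  [52,63): 11 bp
  [63,70): 7 bp
  [70,78): 8 bp
  [78,87): 9 bp
  [87,94): 7 bp
  [94,123): 29 bp
  [123,131): 8 bp
  [131,139): 8 bp
  [139,146): 7 bp
  [146,161): 15 bp
  [161,169): 8 bp
  [169,176): 7 bp
  [176,188): 12 bp
  [188,197): 9 bp
  [197,202): 5 bp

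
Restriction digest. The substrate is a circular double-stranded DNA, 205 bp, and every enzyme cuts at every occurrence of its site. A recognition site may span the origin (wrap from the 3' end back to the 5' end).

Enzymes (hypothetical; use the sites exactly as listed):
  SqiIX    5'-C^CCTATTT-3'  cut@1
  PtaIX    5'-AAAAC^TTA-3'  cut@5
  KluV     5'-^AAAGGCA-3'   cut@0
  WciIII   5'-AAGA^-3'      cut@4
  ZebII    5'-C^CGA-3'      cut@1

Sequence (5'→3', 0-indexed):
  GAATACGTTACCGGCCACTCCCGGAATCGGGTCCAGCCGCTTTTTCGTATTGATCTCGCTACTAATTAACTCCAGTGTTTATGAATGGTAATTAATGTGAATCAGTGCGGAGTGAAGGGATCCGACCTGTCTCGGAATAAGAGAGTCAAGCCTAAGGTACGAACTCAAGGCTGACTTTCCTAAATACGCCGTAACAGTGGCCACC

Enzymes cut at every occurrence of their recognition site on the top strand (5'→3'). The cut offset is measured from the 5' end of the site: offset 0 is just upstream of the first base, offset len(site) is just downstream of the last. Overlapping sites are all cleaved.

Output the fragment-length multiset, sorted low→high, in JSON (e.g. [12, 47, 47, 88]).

[20,62,123]

Site scan:
  SqiIX (CCCTATTT, off=1): no sites
  PtaIX (AAAACTTA, off=5): no sites
  KluV (AAAGGCA, off=0): no sites
  WciIII AAGA/4: at [138] ⇒ [142]
  ZebII CCGA/1: at [121, 203] ⇒ [122, 204]

All cut coordinates (distinct, sorted): [122, 142, 204]

Fragment lengths:
  122→142: 20 bp
  142→204: 62 bp
  204→122 (wrap): 205-204+122 = 123 bp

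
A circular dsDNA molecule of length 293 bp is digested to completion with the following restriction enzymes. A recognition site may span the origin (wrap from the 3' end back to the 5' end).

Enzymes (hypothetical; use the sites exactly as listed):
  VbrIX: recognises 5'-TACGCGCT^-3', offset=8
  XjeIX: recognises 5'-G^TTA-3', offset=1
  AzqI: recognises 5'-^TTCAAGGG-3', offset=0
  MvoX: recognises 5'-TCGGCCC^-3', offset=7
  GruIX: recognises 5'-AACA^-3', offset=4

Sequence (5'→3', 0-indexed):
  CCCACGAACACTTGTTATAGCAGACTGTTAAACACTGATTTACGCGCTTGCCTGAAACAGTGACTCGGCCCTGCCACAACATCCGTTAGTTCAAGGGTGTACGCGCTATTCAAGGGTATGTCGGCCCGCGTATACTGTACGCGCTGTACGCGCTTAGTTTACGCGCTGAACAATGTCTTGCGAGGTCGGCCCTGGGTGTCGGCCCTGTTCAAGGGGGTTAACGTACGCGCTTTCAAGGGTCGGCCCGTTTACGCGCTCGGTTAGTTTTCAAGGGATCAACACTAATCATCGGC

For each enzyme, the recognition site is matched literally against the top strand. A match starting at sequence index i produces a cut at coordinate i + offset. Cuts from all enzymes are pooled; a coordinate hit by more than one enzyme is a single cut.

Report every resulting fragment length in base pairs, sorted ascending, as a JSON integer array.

[1,2,3,4,4,4,5,6,7,8,9,10,10,11,11,12,13,13,13,14,14,14,15,15,18,18,19,20]

Site scan:
  VbrIX (TACGCGCT, off=8): starts [40, 99, 137, 146, 159, 223, 249] → cuts [48, 107, 145, 154, 167, 231, 257]
  XjeIX (GTTA, off=1): starts [13, 26, 84, 216, 259] → cuts [14, 27, 85, 217, 260]
  AzqI (TTCAAGGG, off=0): starts [89, 108, 207, 231, 266] → cuts [89, 108, 207, 231, 266]
  MvoX (TCGGCCC, off=7): starts [64, 120, 185, 198, 239, 288] → cuts [2, 71, 127, 192, 205, 246]
  GruIX (AACA, off=4): starts [6, 30, 55, 77, 168, 277] → cuts [10, 34, 59, 81, 172, 281]

Pooled cuts: [2, 10, 14, 27, 34, 48, 59, 71, 81, 85, 89, 107, 108, 127, 145, 154, 167, 172, 192, 205, 207, 217, 231, 246, 257, 260, 266, 281]

Fragments:
  2→10: 8 bp
  10→14: 4 bp
  14→27: 13 bp
  27→34: 7 bp
  34→48: 14 bp
  48→59: 11 bp
  59→71: 12 bp
  71→81: 10 bp
  81→85: 4 bp
  85→89: 4 bp
  89→107: 18 bp
  107→108: 1 bp
  108→127: 19 bp
  127→145: 18 bp
  145→154: 9 bp
  154→167: 13 bp
  167→172: 5 bp
  172→192: 20 bp
  192→205: 13 bp
  205→207: 2 bp
  207→217: 10 bp
  217→231: 14 bp
  231→246: 15 bp
  246→257: 11 bp
  257→260: 3 bp
  260→266: 6 bp
  266→281: 15 bp
  281→2 (wrap): 293-281+2 = 14 bp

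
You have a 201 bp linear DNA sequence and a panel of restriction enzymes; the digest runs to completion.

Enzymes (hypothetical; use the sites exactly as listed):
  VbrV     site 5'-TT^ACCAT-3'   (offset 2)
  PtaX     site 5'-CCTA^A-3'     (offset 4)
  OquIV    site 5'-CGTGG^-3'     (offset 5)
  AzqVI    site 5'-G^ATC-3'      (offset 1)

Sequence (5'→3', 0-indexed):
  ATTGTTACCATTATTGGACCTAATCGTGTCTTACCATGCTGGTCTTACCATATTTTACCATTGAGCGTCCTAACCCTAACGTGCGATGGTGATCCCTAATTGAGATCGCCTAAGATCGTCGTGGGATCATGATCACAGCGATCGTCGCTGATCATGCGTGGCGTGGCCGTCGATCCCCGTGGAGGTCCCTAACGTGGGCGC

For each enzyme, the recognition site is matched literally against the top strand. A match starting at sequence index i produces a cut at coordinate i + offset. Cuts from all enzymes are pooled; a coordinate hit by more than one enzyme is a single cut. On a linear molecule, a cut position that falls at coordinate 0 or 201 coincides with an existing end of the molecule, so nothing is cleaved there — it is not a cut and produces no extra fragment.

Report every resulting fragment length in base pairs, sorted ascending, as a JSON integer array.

Site scan:
  VbrV (TTACCAT, off=2): starts [4, 30, 44, 54] → cuts [6, 32, 46, 56]
  PtaX (CCTAA, off=4): starts [18, 68, 74, 94, 108, 187] → cuts [22, 72, 78, 98, 112, 191]
  OquIV (CGTGG, off=5): starts [119, 156, 161, 177, 192] → cuts [124, 161, 166, 182, 197]
  AzqVI (GATC, off=1): starts [90, 103, 113, 124, 130, 139, 149, 171] → cuts [91, 104, 114, 125, 131, 140, 150, 172]

All cut coordinates (distinct, sorted): [6, 22, 32, 46, 56, 72, 78, 91, 98, 104, 112, 114, 124, 125, 131, 140, 150, 161, 166, 172, 182, 191, 197]

Fragments:
  [0,6): 6 bp
  [6,22): 16 bp
  [22,32): 10 bp
  [32,46): 14 bp
  [46,56): 10 bp
  [56,72): 16 bp
  [72,78): 6 bp
  [78,91): 13 bp
  [91,98): 7 bp
  [98,104): 6 bp
  [104,112): 8 bp
  [112,114): 2 bp
  [114,124): 10 bp
  [124,125): 1 bp
  [125,131): 6 bp
  [131,140): 9 bp
  [140,150): 10 bp
  [150,161): 11 bp
  [161,166): 5 bp
  [166,172): 6 bp
  [172,182): 10 bp
  [182,191): 9 bp
  [191,197): 6 bp
  [197,201): 4 bp

[1,2,4,5,6,6,6,6,6,6,7,8,9,9,10,10,10,10,10,11,13,14,16,16]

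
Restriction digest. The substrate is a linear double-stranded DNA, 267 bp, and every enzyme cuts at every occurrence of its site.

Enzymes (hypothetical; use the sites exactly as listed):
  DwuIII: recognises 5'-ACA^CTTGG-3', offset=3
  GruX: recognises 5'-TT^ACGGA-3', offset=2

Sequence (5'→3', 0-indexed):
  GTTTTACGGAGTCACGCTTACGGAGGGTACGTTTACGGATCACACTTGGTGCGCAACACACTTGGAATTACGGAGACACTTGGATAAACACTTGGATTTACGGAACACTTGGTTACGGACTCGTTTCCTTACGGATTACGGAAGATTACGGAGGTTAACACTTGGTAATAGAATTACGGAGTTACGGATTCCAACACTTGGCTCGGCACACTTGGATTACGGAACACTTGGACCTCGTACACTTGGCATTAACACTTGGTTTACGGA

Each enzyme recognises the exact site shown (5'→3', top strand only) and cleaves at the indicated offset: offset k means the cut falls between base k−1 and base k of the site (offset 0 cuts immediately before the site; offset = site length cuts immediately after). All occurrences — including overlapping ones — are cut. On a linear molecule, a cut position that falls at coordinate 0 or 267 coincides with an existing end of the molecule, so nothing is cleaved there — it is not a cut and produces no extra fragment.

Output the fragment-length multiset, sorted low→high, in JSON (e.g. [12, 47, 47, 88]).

[5,5,7,7,8,8,8,8,8,9,9,9,10,10,12,13,13,13,14,14,15,15,15,16,16]

Per-enzyme occurrences:
  DwuIII ACACTTGG/3: at [41, 57, 75, 87, 104, 157, 193, 207, 223, 238, 251] ⇒ [44, 60, 78, 90, 107, 160, 196, 210, 226, 241, 254]
  GruX TTACGGA/2: at [3, 17, 32, 67, 97, 112, 128, 135, 145, 173, 181, 216, 260] ⇒ [5, 19, 34, 69, 99, 114, 130, 137, 147, 175, 183, 218, 262]

Pooled cuts: [5, 19, 34, 44, 60, 69, 78, 90, 99, 107, 114, 130, 137, 147, 160, 175, 183, 196, 210, 218, 226, 241, 254, 262]

Fragment lengths:
  [0,5): 5 bp
  [5,19): 14 bp
  [19,34): 15 bp
  [34,44): 10 bp
  [44,60): 16 bp
  [60,69): 9 bp
  [69,78): 9 bp
  [78,90): 12 bp
  [90,99): 9 bp
  [99,107): 8 bp
  [107,114): 7 bp
  [114,130): 16 bp
  [130,137): 7 bp
  [137,147): 10 bp
  [147,160): 13 bp
  [160,175): 15 bp
  [175,183): 8 bp
  [183,196): 13 bp
  [196,210): 14 bp
  [210,218): 8 bp
  [218,226): 8 bp
  [226,241): 15 bp
  [241,254): 13 bp
  [254,262): 8 bp
  [262,267): 5 bp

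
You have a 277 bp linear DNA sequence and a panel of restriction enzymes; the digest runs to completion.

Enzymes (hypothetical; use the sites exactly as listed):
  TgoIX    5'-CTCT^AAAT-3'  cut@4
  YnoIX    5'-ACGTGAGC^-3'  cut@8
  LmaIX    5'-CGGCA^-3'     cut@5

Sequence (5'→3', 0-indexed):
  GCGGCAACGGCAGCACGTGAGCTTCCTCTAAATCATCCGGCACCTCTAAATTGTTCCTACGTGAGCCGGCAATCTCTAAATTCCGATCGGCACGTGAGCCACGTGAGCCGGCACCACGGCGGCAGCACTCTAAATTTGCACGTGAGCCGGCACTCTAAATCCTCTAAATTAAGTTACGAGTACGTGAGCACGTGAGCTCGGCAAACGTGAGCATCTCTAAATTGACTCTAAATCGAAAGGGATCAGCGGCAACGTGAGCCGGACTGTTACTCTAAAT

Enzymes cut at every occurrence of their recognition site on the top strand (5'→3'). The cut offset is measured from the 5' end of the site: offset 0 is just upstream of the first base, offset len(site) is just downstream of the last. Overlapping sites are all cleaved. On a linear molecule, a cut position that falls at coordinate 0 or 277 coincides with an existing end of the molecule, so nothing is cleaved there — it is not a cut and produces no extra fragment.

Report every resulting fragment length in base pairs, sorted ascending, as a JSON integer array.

[4,4,5,5,5,5,6,6,6,6,6,7,7,7,8,8,9,9,9,10,11,11,13,14,15,16,19,22,24]

Site scan:
  TgoIX CTCTAAAT/4: at [25, 43, 73, 127, 152, 161, 214, 225, 269] ⇒ [29, 47, 77, 131, 156, 165, 218, 229, 273]
  YnoIX ACGTGAGC/8: at [14, 58, 91, 100, 139, 181, 189, 204, 251] ⇒ [22, 66, 99, 108, 147, 189, 197, 212, 259]
  LmaIX CGGCA/5: at [1, 7, 37, 66, 87, 108, 119, 147, 198, 246] ⇒ [6, 12, 42, 71, 92, 113, 124, 152, 203, 251]

Pooled cuts: [6, 12, 22, 29, 42, 47, 66, 71, 77, 92, 99, 108, 113, 124, 131, 147, 152, 156, 165, 189, 197, 203, 212, 218, 229, 251, 259, 273]

Fragments:
  [0,6): 6 bp
  [6,12): 6 bp
  [12,22): 10 bp
  [22,29): 7 bp
  [29,42): 13 bp
  [42,47): 5 bp
  [47,66): 19 bp
  [66,71): 5 bp
  [71,77): 6 bp
  [77,92): 15 bp
  [92,99): 7 bp
  [99,108): 9 bp
  [108,113): 5 bp
  [113,124): 11 bp
  [124,131): 7 bp
  [131,147): 16 bp
  [147,152): 5 bp
  [152,156): 4 bp
  [156,165): 9 bp
  [165,189): 24 bp
  [189,197): 8 bp
  [197,203): 6 bp
  [203,212): 9 bp
  [212,218): 6 bp
  [218,229): 11 bp
  [229,251): 22 bp
  [251,259): 8 bp
  [259,273): 14 bp
  [273,277): 4 bp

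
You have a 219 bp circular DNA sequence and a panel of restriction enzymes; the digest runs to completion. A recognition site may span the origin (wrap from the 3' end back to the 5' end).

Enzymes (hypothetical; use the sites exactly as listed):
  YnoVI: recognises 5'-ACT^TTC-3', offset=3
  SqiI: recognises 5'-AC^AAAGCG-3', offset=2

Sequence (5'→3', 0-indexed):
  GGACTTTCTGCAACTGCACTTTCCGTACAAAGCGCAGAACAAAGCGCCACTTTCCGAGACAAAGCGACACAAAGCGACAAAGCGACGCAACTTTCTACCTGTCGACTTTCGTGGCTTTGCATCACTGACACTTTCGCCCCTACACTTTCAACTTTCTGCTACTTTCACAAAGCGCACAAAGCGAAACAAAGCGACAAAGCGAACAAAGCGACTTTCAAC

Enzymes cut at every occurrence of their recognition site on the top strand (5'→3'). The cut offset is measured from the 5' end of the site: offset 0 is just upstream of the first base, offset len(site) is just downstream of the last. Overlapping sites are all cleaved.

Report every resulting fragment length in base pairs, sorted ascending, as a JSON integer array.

[5,7,8,8,8,9,9,9,9,10,10,10,11,11,12,14,14,15,15,25]

Site scan:
  YnoVI ACTTTC/3: at [2, 17, 48, 89, 104, 129, 143, 150, 160, 210] ⇒ [5, 20, 51, 92, 107, 132, 146, 153, 163, 213]
  SqiI ACAAAGCG/2: at [26, 38, 58, 68, 76, 166, 175, 185, 193, 202] ⇒ [28, 40, 60, 70, 78, 168, 177, 187, 195, 204]

All cut coordinates (distinct, sorted): [5, 20, 28, 40, 51, 60, 70, 78, 92, 107, 132, 146, 153, 163, 168, 177, 187, 195, 204, 213]

Fragments:
  5→20: 15 bp
  20→28: 8 bp
  28→40: 12 bp
  40→51: 11 bp
  51→60: 9 bp
  60→70: 10 bp
  70→78: 8 bp
  78→92: 14 bp
  92→107: 15 bp
  107→132: 25 bp
  132→146: 14 bp
  146→153: 7 bp
  153→163: 10 bp
  163→168: 5 bp
  168→177: 9 bp
  177→187: 10 bp
  187→195: 8 bp
  195→204: 9 bp
  204→213: 9 bp
  213→5 (wrap): 219-213+5 = 11 bp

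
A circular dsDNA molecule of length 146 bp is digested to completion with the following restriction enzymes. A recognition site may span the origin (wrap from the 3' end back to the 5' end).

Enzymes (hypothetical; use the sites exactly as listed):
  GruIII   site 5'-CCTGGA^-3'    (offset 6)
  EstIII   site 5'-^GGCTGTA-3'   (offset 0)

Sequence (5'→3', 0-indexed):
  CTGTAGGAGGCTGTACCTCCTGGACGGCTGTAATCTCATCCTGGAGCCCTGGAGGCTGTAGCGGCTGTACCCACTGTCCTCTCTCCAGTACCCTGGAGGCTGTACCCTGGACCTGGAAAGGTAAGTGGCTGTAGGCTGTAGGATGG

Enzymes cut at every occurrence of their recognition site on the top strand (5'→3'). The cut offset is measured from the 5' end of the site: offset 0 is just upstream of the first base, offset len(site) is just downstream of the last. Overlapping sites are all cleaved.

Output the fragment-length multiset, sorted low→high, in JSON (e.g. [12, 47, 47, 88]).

Scan for sites:
  GruIII (CCTGGA, off=6): starts [18, 39, 47, 91, 105, 111] → cuts [24, 45, 53, 97, 111, 117]
  EstIII (GGCTGTA, off=0): starts [8, 25, 53, 62, 97, 126, 133, 144] → cuts [8, 25, 53, 62, 97, 126, 133, 144]

Pooled cuts: [8, 24, 25, 45, 53, 62, 97, 111, 117, 126, 133, 144]

Fragment lengths:
  8→24: 16 bp
  24→25: 1 bp
  25→45: 20 bp
  45→53: 8 bp
  53→62: 9 bp
  62→97: 35 bp
  97→111: 14 bp
  111→117: 6 bp
  117→126: 9 bp
  126→133: 7 bp
  133→144: 11 bp
  144→8 (wrap): 146-144+8 = 10 bp

[1,6,7,8,9,9,10,11,14,16,20,35]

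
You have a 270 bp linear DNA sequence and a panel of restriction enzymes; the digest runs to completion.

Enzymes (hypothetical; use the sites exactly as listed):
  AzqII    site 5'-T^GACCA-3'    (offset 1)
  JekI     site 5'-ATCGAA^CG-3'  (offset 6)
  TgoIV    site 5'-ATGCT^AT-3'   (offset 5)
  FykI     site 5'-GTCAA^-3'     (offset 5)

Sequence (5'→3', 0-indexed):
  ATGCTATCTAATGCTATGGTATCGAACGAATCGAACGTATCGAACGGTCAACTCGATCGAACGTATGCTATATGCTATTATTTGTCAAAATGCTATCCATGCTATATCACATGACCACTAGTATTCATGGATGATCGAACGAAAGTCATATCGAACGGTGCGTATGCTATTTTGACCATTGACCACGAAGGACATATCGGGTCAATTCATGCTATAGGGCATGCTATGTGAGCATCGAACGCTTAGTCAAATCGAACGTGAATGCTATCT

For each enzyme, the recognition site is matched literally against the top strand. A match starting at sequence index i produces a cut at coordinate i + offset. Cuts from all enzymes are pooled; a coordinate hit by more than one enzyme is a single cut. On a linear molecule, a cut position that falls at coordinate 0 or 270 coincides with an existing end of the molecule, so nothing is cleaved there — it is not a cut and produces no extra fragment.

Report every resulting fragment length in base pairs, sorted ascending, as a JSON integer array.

[4,5,5,6,6,7,7,7,8,8,9,9,9,9,10,10,10,11,11,12,12,13,14,16,25,27]

Scan for sites:
  AzqII TGACCA/1: at [111, 172, 179] ⇒ [112, 173, 180]
  JekI ATCGAACG/6: at [20, 29, 38, 55, 133, 149, 233, 250] ⇒ [26, 35, 44, 61, 139, 155, 239, 256]
  TgoIV ATGCTAT/5: at [0, 10, 64, 71, 89, 98, 163, 208, 220, 261] ⇒ [5, 15, 69, 76, 94, 103, 168, 213, 225, 266]
  FykI GTCAA/5: at [46, 83, 200, 245] ⇒ [51, 88, 205, 250]

All cut coordinates (distinct, sorted): [5, 15, 26, 35, 44, 51, 61, 69, 76, 88, 94, 103, 112, 139, 155, 168, 173, 180, 205, 213, 225, 239, 250, 256, 266]

Fragment lengths:
  [0,5): 5 bp
  [5,15): 10 bp
  [15,26): 11 bp
  [26,35): 9 bp
  [35,44): 9 bp
  [44,51): 7 bp
  [51,61): 10 bp
  [61,69): 8 bp
  [69,76): 7 bp
  [76,88): 12 bp
  [88,94): 6 bp
  [94,103): 9 bp
  [103,112): 9 bp
  [112,139): 27 bp
  [139,155): 16 bp
  [155,168): 13 bp
  [168,173): 5 bp
  [173,180): 7 bp
  [180,205): 25 bp
  [205,213): 8 bp
  [213,225): 12 bp
  [225,239): 14 bp
  [239,250): 11 bp
  [250,256): 6 bp
  [256,266): 10 bp
  [266,270): 4 bp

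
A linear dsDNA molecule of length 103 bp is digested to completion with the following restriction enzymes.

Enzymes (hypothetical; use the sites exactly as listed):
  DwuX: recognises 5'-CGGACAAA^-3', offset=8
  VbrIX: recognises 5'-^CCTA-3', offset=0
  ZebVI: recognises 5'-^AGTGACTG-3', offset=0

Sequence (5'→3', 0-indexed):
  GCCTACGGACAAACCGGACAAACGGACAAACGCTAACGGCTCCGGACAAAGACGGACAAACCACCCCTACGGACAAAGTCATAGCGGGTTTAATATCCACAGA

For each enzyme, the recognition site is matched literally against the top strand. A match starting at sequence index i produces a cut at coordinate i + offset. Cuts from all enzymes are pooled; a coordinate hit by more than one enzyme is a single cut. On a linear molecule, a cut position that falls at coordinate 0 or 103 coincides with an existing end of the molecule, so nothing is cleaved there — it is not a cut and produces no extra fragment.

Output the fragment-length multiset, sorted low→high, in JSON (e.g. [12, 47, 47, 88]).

[1,5,8,9,10,12,12,20,26]

Scan for sites:
  DwuX CGGACAAA/8: at [5, 14, 22, 42, 52, 69] ⇒ [13, 22, 30, 50, 60, 77]
  VbrIX CCTA/0: at [1, 65] ⇒ [1, 65]
  ZebVI (AGTGACTG, off=0): no sites

Pooled cuts: [1, 13, 22, 30, 50, 60, 65, 77]

Fragment lengths:
  [0,1): 1 bp
  [1,13): 12 bp
  [13,22): 9 bp
  [22,30): 8 bp
  [30,50): 20 bp
  [50,60): 10 bp
  [60,65): 5 bp
  [65,77): 12 bp
  [77,103): 26 bp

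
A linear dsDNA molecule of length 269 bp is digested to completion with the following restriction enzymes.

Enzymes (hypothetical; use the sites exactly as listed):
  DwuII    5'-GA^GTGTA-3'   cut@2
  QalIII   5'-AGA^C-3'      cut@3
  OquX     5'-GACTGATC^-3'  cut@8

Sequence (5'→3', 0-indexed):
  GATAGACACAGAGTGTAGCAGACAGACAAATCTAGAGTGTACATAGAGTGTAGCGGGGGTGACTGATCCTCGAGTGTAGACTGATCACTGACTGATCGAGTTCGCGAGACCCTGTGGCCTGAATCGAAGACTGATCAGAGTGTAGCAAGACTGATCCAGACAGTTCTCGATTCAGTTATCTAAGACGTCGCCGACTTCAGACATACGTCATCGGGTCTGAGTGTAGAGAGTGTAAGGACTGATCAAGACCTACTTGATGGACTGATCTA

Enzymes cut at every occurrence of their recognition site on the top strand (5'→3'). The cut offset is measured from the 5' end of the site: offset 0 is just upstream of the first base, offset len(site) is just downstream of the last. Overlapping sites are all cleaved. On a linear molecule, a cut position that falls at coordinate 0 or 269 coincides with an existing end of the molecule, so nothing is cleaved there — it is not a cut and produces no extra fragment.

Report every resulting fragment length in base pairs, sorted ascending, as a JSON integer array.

Site scan:
  DwuII (GAGTGTA, off=2): starts [10, 34, 45, 71, 137, 218, 227] → cuts [12, 36, 47, 73, 139, 220, 229]
  QalIII (AGAC, off=3): starts [3, 19, 23, 77, 106, 127, 147, 157, 182, 198, 245] → cuts [6, 22, 26, 80, 109, 130, 150, 160, 185, 201, 248]
  OquX (GACTGATC, off=8): starts [60, 78, 89, 128, 148, 236, 259] → cuts [68, 86, 97, 136, 156, 244, 267]

All cut coordinates (distinct, sorted): [6, 12, 22, 26, 36, 47, 68, 73, 80, 86, 97, 109, 130, 136, 139, 150, 156, 160, 185, 201, 220, 229, 244, 248, 267]

Fragments:
  [0,6): 6 bp
  [6,12): 6 bp
  [12,22): 10 bp
  [22,26): 4 bp
  [26,36): 10 bp
  [36,47): 11 bp
  [47,68): 21 bp
  [68,73): 5 bp
  [73,80): 7 bp
  [80,86): 6 bp
  [86,97): 11 bp
  [97,109): 12 bp
  [109,130): 21 bp
  [130,136): 6 bp
  [136,139): 3 bp
  [139,150): 11 bp
  [150,156): 6 bp
  [156,160): 4 bp
  [160,185): 25 bp
  [185,201): 16 bp
  [201,220): 19 bp
  [220,229): 9 bp
  [229,244): 15 bp
  [244,248): 4 bp
  [248,267): 19 bp
  [267,269): 2 bp

[2,3,4,4,4,5,6,6,6,6,6,7,9,10,10,11,11,11,12,15,16,19,19,21,21,25]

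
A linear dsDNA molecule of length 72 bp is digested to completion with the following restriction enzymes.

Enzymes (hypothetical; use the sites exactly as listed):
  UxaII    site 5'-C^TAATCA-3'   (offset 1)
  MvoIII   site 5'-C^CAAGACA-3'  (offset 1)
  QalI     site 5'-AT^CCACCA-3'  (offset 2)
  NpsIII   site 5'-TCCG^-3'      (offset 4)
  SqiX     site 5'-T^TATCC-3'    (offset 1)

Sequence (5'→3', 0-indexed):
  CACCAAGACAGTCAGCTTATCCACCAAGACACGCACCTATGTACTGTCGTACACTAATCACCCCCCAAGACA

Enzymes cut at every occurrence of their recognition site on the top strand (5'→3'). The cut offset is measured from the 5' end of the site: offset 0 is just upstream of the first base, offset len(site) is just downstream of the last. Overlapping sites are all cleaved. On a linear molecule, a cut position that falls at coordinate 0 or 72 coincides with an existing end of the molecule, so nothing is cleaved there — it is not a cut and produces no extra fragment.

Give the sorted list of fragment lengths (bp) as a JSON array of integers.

[3,3,4,7,11,14,30]

Scan for sites:
  UxaII (CTAATCA, off=1): starts [53] → cuts [54]
  MvoIII (CCAAGACA, off=1): starts [2, 23, 64] → cuts [3, 24, 65]
  QalI (ATCCACCA, off=2): starts [18] → cuts [20]
  NpsIII (TCCG, off=4): no sites
  SqiX (TTATCC, off=1): starts [16] → cuts [17]

Pooled cuts: [3, 17, 20, 24, 54, 65]

Fragment lengths:
  [0,3): 3 bp
  [3,17): 14 bp
  [17,20): 3 bp
  [20,24): 4 bp
  [24,54): 30 bp
  [54,65): 11 bp
  [65,72): 7 bp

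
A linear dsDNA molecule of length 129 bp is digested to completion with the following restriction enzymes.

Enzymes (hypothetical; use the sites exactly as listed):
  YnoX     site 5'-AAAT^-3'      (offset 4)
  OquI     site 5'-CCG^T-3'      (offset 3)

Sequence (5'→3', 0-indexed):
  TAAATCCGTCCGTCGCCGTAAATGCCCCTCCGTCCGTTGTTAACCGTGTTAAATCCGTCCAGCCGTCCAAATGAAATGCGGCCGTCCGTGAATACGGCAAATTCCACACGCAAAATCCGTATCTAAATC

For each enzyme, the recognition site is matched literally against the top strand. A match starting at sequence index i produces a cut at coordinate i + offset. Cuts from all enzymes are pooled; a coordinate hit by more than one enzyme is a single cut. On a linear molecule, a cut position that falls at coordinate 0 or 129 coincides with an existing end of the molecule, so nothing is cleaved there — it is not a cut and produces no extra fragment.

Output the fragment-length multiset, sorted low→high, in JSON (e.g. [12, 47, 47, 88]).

Per-enzyme occurrences:
  YnoX (AAAT, off=4): starts [1, 19, 50, 68, 73, 98, 112, 124] → cuts [5, 23, 54, 72, 77, 102, 116, 128]
  OquI (CCGT, off=3): starts [5, 9, 15, 29, 33, 43, 54, 62, 81, 85, 116] → cuts [8, 12, 18, 32, 36, 46, 57, 65, 84, 88, 119]

Pooled cuts: [5, 8, 12, 18, 23, 32, 36, 46, 54, 57, 65, 72, 77, 84, 88, 102, 116, 119, 128]

Fragments:
  [0,5): 5 bp
  [5,8): 3 bp
  [8,12): 4 bp
  [12,18): 6 bp
  [18,23): 5 bp
  [23,32): 9 bp
  [32,36): 4 bp
  [36,46): 10 bp
  [46,54): 8 bp
  [54,57): 3 bp
  [57,65): 8 bp
  [65,72): 7 bp
  [72,77): 5 bp
  [77,84): 7 bp
  [84,88): 4 bp
  [88,102): 14 bp
  [102,116): 14 bp
  [116,119): 3 bp
  [119,128): 9 bp
  [128,129): 1 bp

[1,3,3,3,4,4,4,5,5,5,6,7,7,8,8,9,9,10,14,14]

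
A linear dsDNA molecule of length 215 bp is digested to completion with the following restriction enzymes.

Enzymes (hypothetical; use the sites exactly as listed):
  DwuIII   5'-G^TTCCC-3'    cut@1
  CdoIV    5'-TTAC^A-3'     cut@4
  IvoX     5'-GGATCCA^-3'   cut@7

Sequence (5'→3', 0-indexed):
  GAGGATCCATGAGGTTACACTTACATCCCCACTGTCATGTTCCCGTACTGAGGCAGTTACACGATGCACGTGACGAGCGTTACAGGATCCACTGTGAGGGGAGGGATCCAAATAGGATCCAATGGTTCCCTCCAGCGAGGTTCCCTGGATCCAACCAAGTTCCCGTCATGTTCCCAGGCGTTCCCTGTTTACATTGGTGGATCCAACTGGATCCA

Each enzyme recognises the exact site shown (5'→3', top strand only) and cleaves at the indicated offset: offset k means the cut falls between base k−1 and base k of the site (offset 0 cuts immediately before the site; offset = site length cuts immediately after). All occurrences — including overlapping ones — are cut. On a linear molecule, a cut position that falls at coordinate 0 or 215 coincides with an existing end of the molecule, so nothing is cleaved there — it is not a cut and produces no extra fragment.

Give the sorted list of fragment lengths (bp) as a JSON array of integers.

[4,6,6,8,9,9,10,10,11,11,12,13,13,15,15,19,21,23]

Per-enzyme occurrences:
  DwuIII GTTCCC/1: at [38, 124, 139, 158, 169, 179] ⇒ [39, 125, 140, 159, 170, 180]
  CdoIV TTACA/4: at [14, 20, 56, 79, 188] ⇒ [18, 24, 60, 83, 192]
  IvoX GGATCCA/7: at [2, 84, 103, 114, 146, 198, 208] ⇒ [9, 91, 110, 121, 153, 205] (position 215 is a terminus of the linear molecule — no cut)

Pooled cuts: [9, 18, 24, 39, 60, 83, 91, 110, 121, 125, 140, 153, 159, 170, 180, 192, 205]

Fragments:
  [0,9): 9 bp
  [9,18): 9 bp
  [18,24): 6 bp
  [24,39): 15 bp
  [39,60): 21 bp
  [60,83): 23 bp
  [83,91): 8 bp
  [91,110): 19 bp
  [110,121): 11 bp
  [121,125): 4 bp
  [125,140): 15 bp
  [140,153): 13 bp
  [153,159): 6 bp
  [159,170): 11 bp
  [170,180): 10 bp
  [180,192): 12 bp
  [192,205): 13 bp
  [205,215): 10 bp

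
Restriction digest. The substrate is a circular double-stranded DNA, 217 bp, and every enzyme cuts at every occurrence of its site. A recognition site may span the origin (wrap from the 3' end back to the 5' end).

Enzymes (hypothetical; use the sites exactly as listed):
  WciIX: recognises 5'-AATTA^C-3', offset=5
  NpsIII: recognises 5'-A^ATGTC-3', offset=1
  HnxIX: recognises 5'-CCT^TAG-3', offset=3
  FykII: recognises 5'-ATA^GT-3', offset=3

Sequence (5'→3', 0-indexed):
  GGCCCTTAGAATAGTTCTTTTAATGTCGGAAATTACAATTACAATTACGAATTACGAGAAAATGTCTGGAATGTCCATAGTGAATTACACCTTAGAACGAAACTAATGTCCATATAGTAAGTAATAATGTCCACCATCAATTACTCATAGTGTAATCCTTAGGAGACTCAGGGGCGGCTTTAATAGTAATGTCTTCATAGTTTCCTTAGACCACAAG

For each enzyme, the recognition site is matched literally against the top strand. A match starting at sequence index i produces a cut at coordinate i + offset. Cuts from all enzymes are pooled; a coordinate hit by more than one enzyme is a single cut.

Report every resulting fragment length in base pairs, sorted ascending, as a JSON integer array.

Per-enzyme occurrences:
  WciIX (AATTAC, off=5): starts [30, 36, 42, 49, 82, 138] → cuts [35, 41, 47, 54, 87, 143]
  NpsIII (AATGTC, off=1): starts [21, 60, 69, 104, 125, 187] → cuts [22, 61, 70, 105, 126, 188]
  HnxIX (CCTTAG, off=3): starts [3, 89, 156, 203] → cuts [6, 92, 159, 206]
  FykII (ATAGT, off=3): starts [10, 76, 113, 146, 182, 196] → cuts [13, 79, 116, 149, 185, 199]

Pooled cuts: [6, 13, 22, 35, 41, 47, 54, 61, 70, 79, 87, 92, 105, 116, 126, 143, 149, 159, 185, 188, 199, 206]

Fragments:
  6→13: 7 bp
  13→22: 9 bp
  22→35: 13 bp
  35→41: 6 bp
  41→47: 6 bp
  47→54: 7 bp
  54→61: 7 bp
  61→70: 9 bp
  70→79: 9 bp
  79→87: 8 bp
  87→92: 5 bp
  92→105: 13 bp
  105→116: 11 bp
  116→126: 10 bp
  126→143: 17 bp
  143→149: 6 bp
  149→159: 10 bp
  159→185: 26 bp
  185→188: 3 bp
  188→199: 11 bp
  199→206: 7 bp
  206→6 (wrap): 217-206+6 = 17 bp

[3,5,6,6,6,7,7,7,7,8,9,9,9,10,10,11,11,13,13,17,17,26]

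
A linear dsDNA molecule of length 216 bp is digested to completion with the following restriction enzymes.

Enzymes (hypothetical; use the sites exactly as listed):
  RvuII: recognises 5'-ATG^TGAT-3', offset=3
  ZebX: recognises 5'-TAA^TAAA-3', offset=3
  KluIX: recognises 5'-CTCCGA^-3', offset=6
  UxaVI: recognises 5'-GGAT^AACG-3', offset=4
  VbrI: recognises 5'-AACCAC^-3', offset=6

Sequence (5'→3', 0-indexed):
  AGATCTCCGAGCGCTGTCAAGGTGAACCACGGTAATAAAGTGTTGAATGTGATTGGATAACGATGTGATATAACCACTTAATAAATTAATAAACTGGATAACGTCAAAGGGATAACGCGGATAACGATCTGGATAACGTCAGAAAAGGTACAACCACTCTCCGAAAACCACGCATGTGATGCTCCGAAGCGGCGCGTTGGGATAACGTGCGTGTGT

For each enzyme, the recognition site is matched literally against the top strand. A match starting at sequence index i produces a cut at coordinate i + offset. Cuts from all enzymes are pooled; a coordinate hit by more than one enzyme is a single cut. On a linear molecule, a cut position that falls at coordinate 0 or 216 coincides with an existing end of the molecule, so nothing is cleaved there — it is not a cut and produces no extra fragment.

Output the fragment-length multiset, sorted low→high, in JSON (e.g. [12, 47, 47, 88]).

Per-enzyme occurrences:
  RvuII ATGTGAT/3: at [46, 62, 173] ⇒ [49, 65, 176]
  ZebX TAATAAA/3: at [32, 78, 86] ⇒ [35, 81, 89]
  KluIX CTCCGA/6: at [4, 158, 181] ⇒ [10, 164, 187]
  UxaVI GGATAACG/4: at [54, 95, 109, 118, 130, 199] ⇒ [58, 99, 113, 122, 134, 203]
  VbrI AACCAC/6: at [24, 71, 151, 165] ⇒ [30, 77, 157, 171]

All cut coordinates (distinct, sorted): [10, 30, 35, 49, 58, 65, 77, 81, 89, 99, 113, 122, 134, 157, 164, 171, 176, 187, 203]

Fragments:
  [0,10): 10 bp
  [10,30): 20 bp
  [30,35): 5 bp
  [35,49): 14 bp
  [49,58): 9 bp
  [58,65): 7 bp
  [65,77): 12 bp
  [77,81): 4 bp
  [81,89): 8 bp
  [89,99): 10 bp
  [99,113): 14 bp
  [113,122): 9 bp
  [122,134): 12 bp
  [134,157): 23 bp
  [157,164): 7 bp
  [164,171): 7 bp
  [171,176): 5 bp
  [176,187): 11 bp
  [187,203): 16 bp
  [203,216): 13 bp

[4,5,5,7,7,7,8,9,9,10,10,11,12,12,13,14,14,16,20,23]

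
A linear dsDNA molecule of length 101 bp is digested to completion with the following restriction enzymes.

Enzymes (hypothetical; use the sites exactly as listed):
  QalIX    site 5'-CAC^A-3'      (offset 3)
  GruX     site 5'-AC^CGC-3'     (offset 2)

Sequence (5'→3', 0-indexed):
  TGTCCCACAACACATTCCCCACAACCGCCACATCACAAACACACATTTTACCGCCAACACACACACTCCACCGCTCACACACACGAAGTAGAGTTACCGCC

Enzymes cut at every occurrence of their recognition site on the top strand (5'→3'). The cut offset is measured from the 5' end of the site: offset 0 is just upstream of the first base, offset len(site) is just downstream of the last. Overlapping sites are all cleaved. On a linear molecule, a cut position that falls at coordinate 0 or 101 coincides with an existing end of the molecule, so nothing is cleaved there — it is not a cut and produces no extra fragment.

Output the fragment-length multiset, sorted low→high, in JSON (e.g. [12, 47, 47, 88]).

Scan for sites:
  QalIX (CACA, off=3): starts [5, 10, 19, 28, 33, 39, 41, 57, 59, 61, 75, 77, 79] → cuts [8, 13, 22, 31, 36, 42, 44, 60, 62, 64, 78, 80, 82]
  GruX (ACCGC, off=2): starts [23, 49, 69, 95] → cuts [25, 51, 71, 97]

Pooled cuts: [8, 13, 22, 25, 31, 36, 42, 44, 51, 60, 62, 64, 71, 78, 80, 82, 97]

Fragment lengths:
  [0,8): 8 bp
  [8,13): 5 bp
  [13,22): 9 bp
  [22,25): 3 bp
  [25,31): 6 bp
  [31,36): 5 bp
  [36,42): 6 bp
  [42,44): 2 bp
  [44,51): 7 bp
  [51,60): 9 bp
  [60,62): 2 bp
  [62,64): 2 bp
  [64,71): 7 bp
  [71,78): 7 bp
  [78,80): 2 bp
  [80,82): 2 bp
  [82,97): 15 bp
  [97,101): 4 bp

[2,2,2,2,2,3,4,5,5,6,6,7,7,7,8,9,9,15]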